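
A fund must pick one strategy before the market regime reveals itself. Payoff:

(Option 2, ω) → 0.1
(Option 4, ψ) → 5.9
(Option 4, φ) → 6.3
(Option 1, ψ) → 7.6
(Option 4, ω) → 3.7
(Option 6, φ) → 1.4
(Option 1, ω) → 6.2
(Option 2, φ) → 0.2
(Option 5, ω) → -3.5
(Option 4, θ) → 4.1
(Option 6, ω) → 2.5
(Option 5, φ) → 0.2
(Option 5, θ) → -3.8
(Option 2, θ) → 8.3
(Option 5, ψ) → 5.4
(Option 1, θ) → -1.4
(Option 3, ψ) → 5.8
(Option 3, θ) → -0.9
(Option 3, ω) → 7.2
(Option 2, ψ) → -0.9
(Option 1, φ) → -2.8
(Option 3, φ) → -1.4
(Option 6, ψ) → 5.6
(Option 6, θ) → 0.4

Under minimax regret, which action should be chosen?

Column bests: θ=8.3, φ=6.3, ψ=7.6, ω=7.2.
Option 1 regrets: 9.7, 9.1, 0.0, 1.0 → max 9.7
Option 2 regrets: 0.0, 6.1, 8.5, 7.1 → max 8.5
Option 3 regrets: 9.2, 7.7, 1.8, 0.0 → max 9.2
Option 4 regrets: 4.2, 0.0, 1.7, 3.5 → max 4.2
Option 5 regrets: 12.1, 6.1, 2.2, 10.7 → max 12.1
Option 6 regrets: 7.9, 4.9, 2.0, 4.7 → max 7.9
Smallest max regret = 4.2 → Option 4.

Option 4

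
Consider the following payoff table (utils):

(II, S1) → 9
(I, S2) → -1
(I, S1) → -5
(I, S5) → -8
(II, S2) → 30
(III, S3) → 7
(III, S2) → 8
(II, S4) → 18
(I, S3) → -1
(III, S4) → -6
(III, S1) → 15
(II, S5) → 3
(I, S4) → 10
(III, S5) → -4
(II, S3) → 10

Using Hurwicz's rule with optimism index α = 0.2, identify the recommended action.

I: 0.2·10 + 0.8·(-8) = -4.4
II: 0.2·30 + 0.8·3 = 8.4
III: 0.2·15 + 0.8·(-6) = -1.8
Highest Hurwicz score = 8.4 → II.

II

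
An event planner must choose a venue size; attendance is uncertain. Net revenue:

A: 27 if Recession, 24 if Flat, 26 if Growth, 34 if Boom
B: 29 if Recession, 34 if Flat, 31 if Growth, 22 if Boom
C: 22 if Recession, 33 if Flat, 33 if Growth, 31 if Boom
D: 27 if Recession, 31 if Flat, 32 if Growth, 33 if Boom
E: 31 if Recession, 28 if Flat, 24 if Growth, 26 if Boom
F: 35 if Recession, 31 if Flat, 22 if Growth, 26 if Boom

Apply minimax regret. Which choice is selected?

Column bests: Recession=35, Flat=34, Growth=33, Boom=34.
A regrets: 8, 10, 7, 0 → max 10
B regrets: 6, 0, 2, 12 → max 12
C regrets: 13, 1, 0, 3 → max 13
D regrets: 8, 3, 1, 1 → max 8
E regrets: 4, 6, 9, 8 → max 9
F regrets: 0, 3, 11, 8 → max 11
Smallest max regret = 8 → D.

D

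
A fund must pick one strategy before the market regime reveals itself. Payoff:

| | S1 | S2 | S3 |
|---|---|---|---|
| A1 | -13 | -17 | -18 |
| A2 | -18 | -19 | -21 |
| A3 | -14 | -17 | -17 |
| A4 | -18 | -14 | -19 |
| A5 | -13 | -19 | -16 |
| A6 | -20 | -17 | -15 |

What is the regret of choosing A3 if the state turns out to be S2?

Best payoff under S2 is -14.
Regret = -14 − (-17) = 3.

3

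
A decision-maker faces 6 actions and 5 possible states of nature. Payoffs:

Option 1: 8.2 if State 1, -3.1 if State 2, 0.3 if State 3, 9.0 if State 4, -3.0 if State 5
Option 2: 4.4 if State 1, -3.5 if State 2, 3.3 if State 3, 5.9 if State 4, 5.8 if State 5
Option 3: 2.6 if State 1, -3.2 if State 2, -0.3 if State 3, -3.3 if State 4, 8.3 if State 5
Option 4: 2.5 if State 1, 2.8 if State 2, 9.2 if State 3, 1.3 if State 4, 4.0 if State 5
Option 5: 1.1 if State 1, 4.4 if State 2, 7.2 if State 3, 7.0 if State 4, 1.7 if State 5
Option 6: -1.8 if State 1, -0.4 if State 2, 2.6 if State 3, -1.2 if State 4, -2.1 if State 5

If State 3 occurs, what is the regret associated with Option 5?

2.0

Best payoff under State 3 is 9.2.
Regret = 9.2 − 7.2 = 2.0.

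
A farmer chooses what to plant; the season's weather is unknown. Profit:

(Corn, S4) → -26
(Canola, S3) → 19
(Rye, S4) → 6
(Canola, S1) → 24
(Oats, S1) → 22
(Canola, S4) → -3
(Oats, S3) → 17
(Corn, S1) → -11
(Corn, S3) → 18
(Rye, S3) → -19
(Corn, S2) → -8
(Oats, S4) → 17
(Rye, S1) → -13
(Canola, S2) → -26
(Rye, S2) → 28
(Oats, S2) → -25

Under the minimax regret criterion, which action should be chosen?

Column bests: S1=24, S2=28, S3=19, S4=17.
Oats regrets: 2, 53, 2, 0 → max 53
Corn regrets: 35, 36, 1, 43 → max 43
Rye regrets: 37, 0, 38, 11 → max 38
Canola regrets: 0, 54, 0, 20 → max 54
Smallest max regret = 38 → Rye.

Rye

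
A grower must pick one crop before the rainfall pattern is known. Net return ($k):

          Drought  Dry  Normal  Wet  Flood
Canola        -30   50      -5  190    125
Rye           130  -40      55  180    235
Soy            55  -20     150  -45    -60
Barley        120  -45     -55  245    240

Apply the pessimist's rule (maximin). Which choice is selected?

Row minima: Canola=-30, Rye=-40, Soy=-60, Barley=-55
Best worst-case = -30 → Canola.

Canola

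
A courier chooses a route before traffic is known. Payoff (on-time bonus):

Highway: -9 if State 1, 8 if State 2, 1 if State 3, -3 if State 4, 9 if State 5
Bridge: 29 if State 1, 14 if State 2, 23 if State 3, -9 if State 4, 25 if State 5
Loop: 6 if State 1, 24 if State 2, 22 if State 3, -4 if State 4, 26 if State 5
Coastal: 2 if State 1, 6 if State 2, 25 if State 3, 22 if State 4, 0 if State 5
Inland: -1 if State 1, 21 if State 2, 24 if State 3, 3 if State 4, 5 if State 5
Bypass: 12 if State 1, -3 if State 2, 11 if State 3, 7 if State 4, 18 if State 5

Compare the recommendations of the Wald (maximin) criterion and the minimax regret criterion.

Row minima: Highway=-9, Bridge=-9, Loop=-4, Coastal=0, Inland=-1, Bypass=-3
Best worst-case = 0 → Coastal.
Column bests: State 1=29, State 2=24, State 3=25, State 4=22, State 5=26.
Highway regrets: 38, 16, 24, 25, 17 → max 38
Bridge regrets: 0, 10, 2, 31, 1 → max 31
Loop regrets: 23, 0, 3, 26, 0 → max 26
Coastal regrets: 27, 18, 0, 0, 26 → max 27
Inland regrets: 30, 3, 1, 19, 21 → max 30
Bypass regrets: 17, 27, 14, 15, 8 → max 27
Smallest max regret = 26 → Loop.

maximin → Coastal; minimax regret → Loop (disagree)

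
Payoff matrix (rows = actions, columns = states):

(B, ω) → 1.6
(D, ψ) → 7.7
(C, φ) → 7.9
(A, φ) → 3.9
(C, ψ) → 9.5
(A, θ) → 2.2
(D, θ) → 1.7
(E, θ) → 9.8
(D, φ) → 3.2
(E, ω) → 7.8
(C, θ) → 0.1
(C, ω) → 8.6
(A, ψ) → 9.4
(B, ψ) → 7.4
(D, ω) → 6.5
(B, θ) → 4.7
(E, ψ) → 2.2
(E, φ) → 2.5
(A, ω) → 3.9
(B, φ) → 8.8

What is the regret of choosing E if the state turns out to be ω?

Best payoff under ω is 8.6.
Regret = 8.6 − 7.8 = 0.8.

0.8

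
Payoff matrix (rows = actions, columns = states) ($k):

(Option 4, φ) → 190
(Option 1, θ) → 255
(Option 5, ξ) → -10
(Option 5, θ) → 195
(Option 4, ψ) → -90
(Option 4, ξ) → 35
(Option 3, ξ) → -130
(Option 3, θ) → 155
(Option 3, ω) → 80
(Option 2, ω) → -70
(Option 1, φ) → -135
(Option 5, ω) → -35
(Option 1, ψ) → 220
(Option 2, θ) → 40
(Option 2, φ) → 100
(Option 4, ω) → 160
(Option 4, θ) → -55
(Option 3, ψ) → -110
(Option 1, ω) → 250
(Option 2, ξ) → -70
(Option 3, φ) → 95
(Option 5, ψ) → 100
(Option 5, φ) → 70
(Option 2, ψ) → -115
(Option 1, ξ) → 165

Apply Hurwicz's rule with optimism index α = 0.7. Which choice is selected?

Option 1

Option 1: 0.7·255 + 0.3·(-135) = 138
Option 2: 0.7·100 + 0.3·(-115) = 35.5
Option 3: 0.7·155 + 0.3·(-130) = 69.5
Option 4: 0.7·190 + 0.3·(-90) = 106
Option 5: 0.7·195 + 0.3·(-35) = 126
Highest Hurwicz score = 138 → Option 1.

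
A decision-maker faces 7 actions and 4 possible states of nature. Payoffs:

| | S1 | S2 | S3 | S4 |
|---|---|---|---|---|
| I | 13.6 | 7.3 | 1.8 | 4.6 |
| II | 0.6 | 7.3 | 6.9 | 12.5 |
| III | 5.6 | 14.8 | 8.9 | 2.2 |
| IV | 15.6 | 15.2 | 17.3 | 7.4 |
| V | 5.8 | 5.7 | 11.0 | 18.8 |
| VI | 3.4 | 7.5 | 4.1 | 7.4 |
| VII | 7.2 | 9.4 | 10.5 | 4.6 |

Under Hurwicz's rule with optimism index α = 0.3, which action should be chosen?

I: 0.3·13.6 + 0.7·1.8 = 5.34
II: 0.3·12.5 + 0.7·0.6 = 4.17
III: 0.3·14.8 + 0.7·2.2 = 5.98
IV: 0.3·17.3 + 0.7·7.4 = 10.37
V: 0.3·18.8 + 0.7·5.7 = 9.63
VI: 0.3·7.5 + 0.7·3.4 = 4.63
VII: 0.3·10.5 + 0.7·4.6 = 6.37
Highest Hurwicz score = 10.37 → IV.

IV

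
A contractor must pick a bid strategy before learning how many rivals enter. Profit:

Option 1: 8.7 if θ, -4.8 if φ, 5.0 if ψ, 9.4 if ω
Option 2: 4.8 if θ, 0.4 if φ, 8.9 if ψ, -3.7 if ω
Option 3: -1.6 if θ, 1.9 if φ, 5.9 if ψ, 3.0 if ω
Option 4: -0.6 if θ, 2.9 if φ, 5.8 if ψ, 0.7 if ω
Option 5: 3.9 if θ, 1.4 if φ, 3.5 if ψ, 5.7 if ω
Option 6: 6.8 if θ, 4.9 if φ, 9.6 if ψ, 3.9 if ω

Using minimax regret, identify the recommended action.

Option 6

Column bests: θ=8.7, φ=4.9, ψ=9.6, ω=9.4.
Option 1 regrets: 0.0, 9.7, 4.6, 0.0 → max 9.7
Option 2 regrets: 3.9, 4.5, 0.7, 13.1 → max 13.1
Option 3 regrets: 10.3, 3.0, 3.7, 6.4 → max 10.3
Option 4 regrets: 9.3, 2.0, 3.8, 8.7 → max 9.3
Option 5 regrets: 4.8, 3.5, 6.1, 3.7 → max 6.1
Option 6 regrets: 1.9, 0.0, 0.0, 5.5 → max 5.5
Smallest max regret = 5.5 → Option 6.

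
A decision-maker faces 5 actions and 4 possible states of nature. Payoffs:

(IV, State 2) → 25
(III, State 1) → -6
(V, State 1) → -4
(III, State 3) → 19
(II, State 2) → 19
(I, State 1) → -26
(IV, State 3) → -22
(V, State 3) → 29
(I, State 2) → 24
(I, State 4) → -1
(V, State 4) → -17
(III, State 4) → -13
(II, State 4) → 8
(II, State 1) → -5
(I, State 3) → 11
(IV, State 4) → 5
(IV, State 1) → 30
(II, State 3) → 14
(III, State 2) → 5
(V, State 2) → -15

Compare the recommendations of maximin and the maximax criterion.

maximin → II; maximax → IV (disagree)

Row minima: I=-26, II=-5, III=-13, IV=-22, V=-17
Best worst-case = -5 → II.
Row maxima: I=24, II=19, III=19, IV=30, V=29
Best best-case = 30 → IV.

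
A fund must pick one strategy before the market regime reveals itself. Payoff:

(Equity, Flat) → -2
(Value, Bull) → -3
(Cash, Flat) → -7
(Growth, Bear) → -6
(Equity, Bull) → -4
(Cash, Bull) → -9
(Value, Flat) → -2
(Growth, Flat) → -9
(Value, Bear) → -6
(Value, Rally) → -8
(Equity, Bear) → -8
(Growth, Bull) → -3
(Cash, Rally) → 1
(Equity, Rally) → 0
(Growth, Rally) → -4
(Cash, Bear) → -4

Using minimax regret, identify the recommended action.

Equity

Column bests: Bear=-4, Flat=-2, Bull=-3, Rally=1.
Value regrets: 2, 0, 0, 9 → max 9
Cash regrets: 0, 5, 6, 0 → max 6
Growth regrets: 2, 7, 0, 5 → max 7
Equity regrets: 4, 0, 1, 1 → max 4
Smallest max regret = 4 → Equity.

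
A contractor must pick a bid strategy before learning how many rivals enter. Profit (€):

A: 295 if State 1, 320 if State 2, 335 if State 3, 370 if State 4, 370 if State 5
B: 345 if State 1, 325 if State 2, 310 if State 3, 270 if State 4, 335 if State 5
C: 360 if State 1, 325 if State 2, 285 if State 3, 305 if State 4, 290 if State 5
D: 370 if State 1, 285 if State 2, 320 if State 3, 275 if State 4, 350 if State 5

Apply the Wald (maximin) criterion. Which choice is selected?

A

Row minima: A=295, B=270, C=285, D=275
Best worst-case = 295 → A.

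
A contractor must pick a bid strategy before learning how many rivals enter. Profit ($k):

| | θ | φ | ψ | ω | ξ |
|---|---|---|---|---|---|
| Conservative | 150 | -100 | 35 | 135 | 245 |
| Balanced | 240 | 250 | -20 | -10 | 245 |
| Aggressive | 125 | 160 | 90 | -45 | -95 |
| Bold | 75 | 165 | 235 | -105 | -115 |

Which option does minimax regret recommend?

Column bests: θ=240, φ=250, ψ=235, ω=135, ξ=245.
Conservative regrets: 90, 350, 200, 0, 0 → max 350
Balanced regrets: 0, 0, 255, 145, 0 → max 255
Aggressive regrets: 115, 90, 145, 180, 340 → max 340
Bold regrets: 165, 85, 0, 240, 360 → max 360
Smallest max regret = 255 → Balanced.

Balanced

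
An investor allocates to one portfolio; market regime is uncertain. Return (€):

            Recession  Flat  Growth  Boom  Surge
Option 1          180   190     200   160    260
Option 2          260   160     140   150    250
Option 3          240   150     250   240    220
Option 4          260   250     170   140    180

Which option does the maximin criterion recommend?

Row minima: Option 1=160, Option 2=140, Option 3=150, Option 4=140
Best worst-case = 160 → Option 1.

Option 1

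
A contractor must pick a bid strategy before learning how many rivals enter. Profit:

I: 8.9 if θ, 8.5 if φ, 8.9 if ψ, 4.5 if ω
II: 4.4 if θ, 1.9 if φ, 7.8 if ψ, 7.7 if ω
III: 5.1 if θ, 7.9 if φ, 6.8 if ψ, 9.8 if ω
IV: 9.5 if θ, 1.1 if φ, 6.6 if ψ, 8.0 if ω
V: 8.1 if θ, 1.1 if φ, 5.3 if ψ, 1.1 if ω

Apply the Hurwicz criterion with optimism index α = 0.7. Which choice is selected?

I: 0.7·8.9 + 0.3·4.5 = 7.58
II: 0.7·7.8 + 0.3·1.9 = 6.03
III: 0.7·9.8 + 0.3·5.1 = 8.39
IV: 0.7·9.5 + 0.3·1.1 = 6.98
V: 0.7·8.1 + 0.3·1.1 = 6
Highest Hurwicz score = 8.39 → III.

III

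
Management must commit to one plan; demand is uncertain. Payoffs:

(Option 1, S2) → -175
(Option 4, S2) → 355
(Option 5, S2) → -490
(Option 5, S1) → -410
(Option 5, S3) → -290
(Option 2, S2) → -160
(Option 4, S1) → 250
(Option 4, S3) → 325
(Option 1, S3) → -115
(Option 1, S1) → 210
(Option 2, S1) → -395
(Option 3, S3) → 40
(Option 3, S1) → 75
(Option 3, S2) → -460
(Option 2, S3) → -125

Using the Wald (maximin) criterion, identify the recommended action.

Row minima: Option 1=-175, Option 2=-395, Option 3=-460, Option 4=250, Option 5=-490
Best worst-case = 250 → Option 4.

Option 4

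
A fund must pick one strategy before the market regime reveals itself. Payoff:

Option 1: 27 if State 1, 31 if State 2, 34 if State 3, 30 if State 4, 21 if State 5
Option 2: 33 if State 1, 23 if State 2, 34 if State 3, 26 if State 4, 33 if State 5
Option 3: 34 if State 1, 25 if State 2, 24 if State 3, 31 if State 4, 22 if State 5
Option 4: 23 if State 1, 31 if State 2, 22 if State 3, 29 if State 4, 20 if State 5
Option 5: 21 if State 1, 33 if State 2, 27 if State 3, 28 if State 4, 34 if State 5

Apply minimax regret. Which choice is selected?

Column bests: State 1=34, State 2=33, State 3=34, State 4=31, State 5=34.
Option 1 regrets: 7, 2, 0, 1, 13 → max 13
Option 2 regrets: 1, 10, 0, 5, 1 → max 10
Option 3 regrets: 0, 8, 10, 0, 12 → max 12
Option 4 regrets: 11, 2, 12, 2, 14 → max 14
Option 5 regrets: 13, 0, 7, 3, 0 → max 13
Smallest max regret = 10 → Option 2.

Option 2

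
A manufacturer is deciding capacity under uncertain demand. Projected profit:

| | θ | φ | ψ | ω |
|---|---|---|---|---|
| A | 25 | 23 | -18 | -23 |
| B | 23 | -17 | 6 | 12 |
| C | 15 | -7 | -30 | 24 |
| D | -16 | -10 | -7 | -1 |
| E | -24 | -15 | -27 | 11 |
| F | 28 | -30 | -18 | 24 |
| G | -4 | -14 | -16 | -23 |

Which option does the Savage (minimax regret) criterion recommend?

C

Column bests: θ=28, φ=23, ψ=6, ω=24.
A regrets: 3, 0, 24, 47 → max 47
B regrets: 5, 40, 0, 12 → max 40
C regrets: 13, 30, 36, 0 → max 36
D regrets: 44, 33, 13, 25 → max 44
E regrets: 52, 38, 33, 13 → max 52
F regrets: 0, 53, 24, 0 → max 53
G regrets: 32, 37, 22, 47 → max 47
Smallest max regret = 36 → C.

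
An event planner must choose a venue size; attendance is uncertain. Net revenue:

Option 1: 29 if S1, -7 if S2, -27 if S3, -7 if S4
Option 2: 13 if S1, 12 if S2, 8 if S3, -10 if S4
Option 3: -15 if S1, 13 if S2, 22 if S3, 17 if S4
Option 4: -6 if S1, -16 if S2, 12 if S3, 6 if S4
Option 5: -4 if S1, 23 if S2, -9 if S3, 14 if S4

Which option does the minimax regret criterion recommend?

Column bests: S1=29, S2=23, S3=22, S4=17.
Option 1 regrets: 0, 30, 49, 24 → max 49
Option 2 regrets: 16, 11, 14, 27 → max 27
Option 3 regrets: 44, 10, 0, 0 → max 44
Option 4 regrets: 35, 39, 10, 11 → max 39
Option 5 regrets: 33, 0, 31, 3 → max 33
Smallest max regret = 27 → Option 2.

Option 2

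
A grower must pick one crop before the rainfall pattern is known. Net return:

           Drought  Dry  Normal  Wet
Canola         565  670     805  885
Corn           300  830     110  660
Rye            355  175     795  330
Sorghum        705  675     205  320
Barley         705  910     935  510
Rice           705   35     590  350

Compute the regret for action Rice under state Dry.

Best payoff under Dry is 910.
Regret = 910 − 35 = 875.

875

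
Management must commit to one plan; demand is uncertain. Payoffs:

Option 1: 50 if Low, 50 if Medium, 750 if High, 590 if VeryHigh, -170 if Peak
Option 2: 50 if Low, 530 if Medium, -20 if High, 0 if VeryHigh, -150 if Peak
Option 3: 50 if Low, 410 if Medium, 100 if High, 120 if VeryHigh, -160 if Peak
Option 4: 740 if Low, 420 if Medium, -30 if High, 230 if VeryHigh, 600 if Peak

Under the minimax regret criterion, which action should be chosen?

Column bests: Low=740, Medium=530, High=750, VeryHigh=590, Peak=600.
Option 1 regrets: 690, 480, 0, 0, 770 → max 770
Option 2 regrets: 690, 0, 770, 590, 750 → max 770
Option 3 regrets: 690, 120, 650, 470, 760 → max 760
Option 4 regrets: 0, 110, 780, 360, 0 → max 780
Smallest max regret = 760 → Option 3.

Option 3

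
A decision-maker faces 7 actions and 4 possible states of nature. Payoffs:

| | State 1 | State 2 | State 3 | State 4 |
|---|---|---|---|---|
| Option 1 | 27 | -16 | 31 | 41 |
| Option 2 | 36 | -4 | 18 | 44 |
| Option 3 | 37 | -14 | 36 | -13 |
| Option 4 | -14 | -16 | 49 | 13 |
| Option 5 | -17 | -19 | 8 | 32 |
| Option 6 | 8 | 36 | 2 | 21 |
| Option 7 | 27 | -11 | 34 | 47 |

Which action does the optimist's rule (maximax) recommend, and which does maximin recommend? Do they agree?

Row maxima: Option 1=41, Option 2=44, Option 3=37, Option 4=49, Option 5=32, Option 6=36, Option 7=47
Best best-case = 49 → Option 4.
Row minima: Option 1=-16, Option 2=-4, Option 3=-14, Option 4=-16, Option 5=-19, Option 6=2, Option 7=-11
Best worst-case = 2 → Option 6.

maximax → Option 4; maximin → Option 6 (disagree)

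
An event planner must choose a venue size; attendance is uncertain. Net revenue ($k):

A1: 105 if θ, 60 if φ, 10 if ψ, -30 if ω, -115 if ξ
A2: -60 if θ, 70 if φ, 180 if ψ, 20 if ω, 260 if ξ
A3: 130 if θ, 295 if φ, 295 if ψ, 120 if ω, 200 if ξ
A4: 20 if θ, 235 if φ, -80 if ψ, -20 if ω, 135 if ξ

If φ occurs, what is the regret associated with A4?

60

Best payoff under φ is 295.
Regret = 295 − 235 = 60.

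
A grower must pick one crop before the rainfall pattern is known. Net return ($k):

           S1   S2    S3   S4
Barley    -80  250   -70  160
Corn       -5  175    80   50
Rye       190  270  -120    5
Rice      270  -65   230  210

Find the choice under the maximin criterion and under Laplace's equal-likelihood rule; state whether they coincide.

Row minima: Barley=-80, Corn=-5, Rye=-120, Rice=-65
Best worst-case = -5 → Corn.
Row averages: Barley=65, Corn=75, Rye=86.25, Rice=161.25
Highest average = 161.25 → Rice.

maximin → Corn; laplace → Rice (disagree)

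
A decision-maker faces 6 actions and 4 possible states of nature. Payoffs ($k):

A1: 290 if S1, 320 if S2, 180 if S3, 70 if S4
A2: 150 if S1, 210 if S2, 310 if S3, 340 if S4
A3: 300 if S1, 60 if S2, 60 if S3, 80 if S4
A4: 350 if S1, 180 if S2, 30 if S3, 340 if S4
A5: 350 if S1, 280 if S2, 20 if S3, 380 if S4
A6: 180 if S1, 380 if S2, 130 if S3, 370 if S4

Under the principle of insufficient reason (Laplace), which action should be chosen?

A6

Row averages: A1=215, A2=252.5, A3=125, A4=225, A5=257.5, A6=265
Highest average = 265 → A6.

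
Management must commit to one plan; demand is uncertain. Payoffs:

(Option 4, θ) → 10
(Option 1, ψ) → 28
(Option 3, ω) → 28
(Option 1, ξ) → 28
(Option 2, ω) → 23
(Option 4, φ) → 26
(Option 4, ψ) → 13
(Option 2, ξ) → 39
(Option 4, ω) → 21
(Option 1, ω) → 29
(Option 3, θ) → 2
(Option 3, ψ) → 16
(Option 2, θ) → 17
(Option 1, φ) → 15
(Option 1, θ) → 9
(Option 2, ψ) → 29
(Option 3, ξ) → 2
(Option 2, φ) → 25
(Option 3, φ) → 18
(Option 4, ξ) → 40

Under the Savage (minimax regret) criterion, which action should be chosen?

Column bests: θ=17, φ=26, ψ=29, ω=29, ξ=40.
Option 1 regrets: 8, 11, 1, 0, 12 → max 12
Option 2 regrets: 0, 1, 0, 6, 1 → max 6
Option 3 regrets: 15, 8, 13, 1, 38 → max 38
Option 4 regrets: 7, 0, 16, 8, 0 → max 16
Smallest max regret = 6 → Option 2.

Option 2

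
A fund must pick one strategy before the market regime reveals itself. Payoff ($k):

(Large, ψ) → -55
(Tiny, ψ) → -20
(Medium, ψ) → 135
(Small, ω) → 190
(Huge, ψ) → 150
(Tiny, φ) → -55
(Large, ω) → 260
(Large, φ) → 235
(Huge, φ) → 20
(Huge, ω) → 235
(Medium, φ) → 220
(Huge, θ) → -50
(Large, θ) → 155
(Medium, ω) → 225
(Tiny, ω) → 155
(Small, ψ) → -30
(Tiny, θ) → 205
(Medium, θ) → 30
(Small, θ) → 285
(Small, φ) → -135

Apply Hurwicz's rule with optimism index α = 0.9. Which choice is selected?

Tiny: 0.9·205 + 0.1·(-55) = 179
Small: 0.9·285 + 0.1·(-135) = 243
Medium: 0.9·225 + 0.1·30 = 205.5
Large: 0.9·260 + 0.1·(-55) = 228.5
Huge: 0.9·235 + 0.1·(-50) = 206.5
Highest Hurwicz score = 243 → Small.

Small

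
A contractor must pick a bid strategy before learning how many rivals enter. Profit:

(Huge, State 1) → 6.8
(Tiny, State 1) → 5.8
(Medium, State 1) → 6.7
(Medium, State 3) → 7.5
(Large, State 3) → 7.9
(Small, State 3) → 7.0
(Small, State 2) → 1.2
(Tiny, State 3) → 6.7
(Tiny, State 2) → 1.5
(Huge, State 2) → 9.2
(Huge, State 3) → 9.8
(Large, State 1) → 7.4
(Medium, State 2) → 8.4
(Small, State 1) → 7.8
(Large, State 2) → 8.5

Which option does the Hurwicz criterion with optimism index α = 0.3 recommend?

Large

Tiny: 0.3·6.7 + 0.7·1.5 = 3.06
Small: 0.3·7.8 + 0.7·1.2 = 3.18
Medium: 0.3·8.4 + 0.7·6.7 = 7.21
Large: 0.3·8.5 + 0.7·7.4 = 7.73
Huge: 0.3·9.8 + 0.7·6.8 = 7.7
Highest Hurwicz score = 7.73 → Large.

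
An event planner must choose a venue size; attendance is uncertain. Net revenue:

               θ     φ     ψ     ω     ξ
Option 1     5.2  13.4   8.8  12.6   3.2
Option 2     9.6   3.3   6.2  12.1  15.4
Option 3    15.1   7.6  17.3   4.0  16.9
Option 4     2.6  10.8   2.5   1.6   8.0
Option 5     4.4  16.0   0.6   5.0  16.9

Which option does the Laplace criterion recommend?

Row averages: Option 1=8.64, Option 2=9.32, Option 3=12.18, Option 4=5.1, Option 5=8.58
Highest average = 12.18 → Option 3.

Option 3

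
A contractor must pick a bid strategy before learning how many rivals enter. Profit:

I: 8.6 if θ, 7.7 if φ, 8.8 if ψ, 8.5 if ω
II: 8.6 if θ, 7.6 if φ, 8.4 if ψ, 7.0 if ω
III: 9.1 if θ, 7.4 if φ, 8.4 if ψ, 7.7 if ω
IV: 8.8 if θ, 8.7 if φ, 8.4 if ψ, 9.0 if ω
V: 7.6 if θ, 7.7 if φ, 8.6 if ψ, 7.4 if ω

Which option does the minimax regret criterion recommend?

IV

Column bests: θ=9.1, φ=8.7, ψ=8.8, ω=9.0.
I regrets: 0.5, 1.0, 0.0, 0.5 → max 1.0
II regrets: 0.5, 1.1, 0.4, 2.0 → max 2.0
III regrets: 0.0, 1.3, 0.4, 1.3 → max 1.3
IV regrets: 0.3, 0.0, 0.4, 0.0 → max 0.4
V regrets: 1.5, 1.0, 0.2, 1.6 → max 1.6
Smallest max regret = 0.4 → IV.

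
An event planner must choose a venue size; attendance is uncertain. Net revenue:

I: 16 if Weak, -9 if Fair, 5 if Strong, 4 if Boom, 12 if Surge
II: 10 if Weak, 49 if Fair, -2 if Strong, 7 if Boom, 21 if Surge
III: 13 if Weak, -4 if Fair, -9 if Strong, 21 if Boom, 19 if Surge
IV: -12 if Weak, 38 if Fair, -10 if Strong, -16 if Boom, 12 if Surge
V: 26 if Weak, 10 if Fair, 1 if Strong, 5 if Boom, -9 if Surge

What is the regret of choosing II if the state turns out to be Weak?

Best payoff under Weak is 26.
Regret = 26 − 10 = 16.

16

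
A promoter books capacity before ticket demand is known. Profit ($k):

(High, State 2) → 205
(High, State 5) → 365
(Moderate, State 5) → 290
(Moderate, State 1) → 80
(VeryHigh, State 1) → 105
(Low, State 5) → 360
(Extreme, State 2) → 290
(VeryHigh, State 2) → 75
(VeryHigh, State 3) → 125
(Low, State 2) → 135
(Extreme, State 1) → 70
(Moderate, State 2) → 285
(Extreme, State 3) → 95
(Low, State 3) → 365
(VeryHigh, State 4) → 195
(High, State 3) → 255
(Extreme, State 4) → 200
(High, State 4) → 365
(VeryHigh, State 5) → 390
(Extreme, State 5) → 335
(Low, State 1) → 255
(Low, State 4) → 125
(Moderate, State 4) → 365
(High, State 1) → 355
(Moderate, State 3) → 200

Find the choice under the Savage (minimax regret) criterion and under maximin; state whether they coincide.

minimax regret → High; maximin → High (agree)

Column bests: State 1=355, State 2=290, State 3=365, State 4=365, State 5=390.
Low regrets: 100, 155, 0, 240, 30 → max 240
Moderate regrets: 275, 5, 165, 0, 100 → max 275
High regrets: 0, 85, 110, 0, 25 → max 110
VeryHigh regrets: 250, 215, 240, 170, 0 → max 250
Extreme regrets: 285, 0, 270, 165, 55 → max 285
Smallest max regret = 110 → High.
Row minima: Low=125, Moderate=80, High=205, VeryHigh=75, Extreme=70
Best worst-case = 205 → High.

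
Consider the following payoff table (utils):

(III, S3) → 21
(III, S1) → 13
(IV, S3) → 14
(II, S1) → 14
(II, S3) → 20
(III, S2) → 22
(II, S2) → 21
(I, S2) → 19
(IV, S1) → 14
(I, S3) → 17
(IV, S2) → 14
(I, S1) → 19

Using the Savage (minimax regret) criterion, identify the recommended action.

I

Column bests: S1=19, S2=22, S3=21.
I regrets: 0, 3, 4 → max 4
II regrets: 5, 1, 1 → max 5
III regrets: 6, 0, 0 → max 6
IV regrets: 5, 8, 7 → max 8
Smallest max regret = 4 → I.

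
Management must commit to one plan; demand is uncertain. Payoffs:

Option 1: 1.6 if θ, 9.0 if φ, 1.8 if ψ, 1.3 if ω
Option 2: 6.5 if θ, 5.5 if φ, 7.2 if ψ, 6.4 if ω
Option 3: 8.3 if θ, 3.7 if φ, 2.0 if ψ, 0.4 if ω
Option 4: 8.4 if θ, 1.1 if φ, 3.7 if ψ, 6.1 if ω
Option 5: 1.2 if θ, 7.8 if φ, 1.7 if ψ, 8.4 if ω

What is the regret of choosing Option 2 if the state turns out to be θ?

Best payoff under θ is 8.4.
Regret = 8.4 − 6.5 = 1.9.

1.9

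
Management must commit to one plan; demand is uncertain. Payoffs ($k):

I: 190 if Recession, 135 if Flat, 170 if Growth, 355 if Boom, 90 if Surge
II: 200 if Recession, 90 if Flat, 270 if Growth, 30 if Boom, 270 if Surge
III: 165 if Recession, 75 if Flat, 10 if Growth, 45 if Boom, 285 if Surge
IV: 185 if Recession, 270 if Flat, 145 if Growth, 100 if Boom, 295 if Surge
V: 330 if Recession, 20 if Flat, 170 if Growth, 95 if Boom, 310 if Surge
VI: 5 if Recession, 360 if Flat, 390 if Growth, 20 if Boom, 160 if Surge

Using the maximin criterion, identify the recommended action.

Row minima: I=90, II=30, III=10, IV=100, V=20, VI=5
Best worst-case = 100 → IV.

IV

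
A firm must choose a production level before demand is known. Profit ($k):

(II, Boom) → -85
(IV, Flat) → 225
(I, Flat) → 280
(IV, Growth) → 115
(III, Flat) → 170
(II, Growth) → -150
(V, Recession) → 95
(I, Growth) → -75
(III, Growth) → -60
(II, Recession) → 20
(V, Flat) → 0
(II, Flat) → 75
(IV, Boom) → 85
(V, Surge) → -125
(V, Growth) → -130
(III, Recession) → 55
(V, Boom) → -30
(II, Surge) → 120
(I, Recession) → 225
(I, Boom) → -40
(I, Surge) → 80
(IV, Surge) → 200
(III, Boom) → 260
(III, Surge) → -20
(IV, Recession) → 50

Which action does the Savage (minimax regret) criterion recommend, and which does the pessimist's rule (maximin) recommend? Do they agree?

minimax regret → IV; maximin → IV (agree)

Column bests: Recession=225, Flat=280, Growth=115, Boom=260, Surge=200.
I regrets: 0, 0, 190, 300, 120 → max 300
II regrets: 205, 205, 265, 345, 80 → max 345
III regrets: 170, 110, 175, 0, 220 → max 220
IV regrets: 175, 55, 0, 175, 0 → max 175
V regrets: 130, 280, 245, 290, 325 → max 325
Smallest max regret = 175 → IV.
Row minima: I=-75, II=-150, III=-60, IV=50, V=-130
Best worst-case = 50 → IV.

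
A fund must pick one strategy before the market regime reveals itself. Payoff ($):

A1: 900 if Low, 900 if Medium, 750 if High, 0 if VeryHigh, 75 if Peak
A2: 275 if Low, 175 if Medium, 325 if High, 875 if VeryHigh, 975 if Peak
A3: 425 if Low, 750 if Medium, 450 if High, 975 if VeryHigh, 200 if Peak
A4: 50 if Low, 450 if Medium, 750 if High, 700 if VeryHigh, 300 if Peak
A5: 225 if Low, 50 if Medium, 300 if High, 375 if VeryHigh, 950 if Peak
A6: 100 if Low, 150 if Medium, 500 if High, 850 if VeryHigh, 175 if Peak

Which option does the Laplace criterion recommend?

Row averages: A1=525, A2=525, A3=560, A4=450, A5=380, A6=355
Highest average = 560 → A3.

A3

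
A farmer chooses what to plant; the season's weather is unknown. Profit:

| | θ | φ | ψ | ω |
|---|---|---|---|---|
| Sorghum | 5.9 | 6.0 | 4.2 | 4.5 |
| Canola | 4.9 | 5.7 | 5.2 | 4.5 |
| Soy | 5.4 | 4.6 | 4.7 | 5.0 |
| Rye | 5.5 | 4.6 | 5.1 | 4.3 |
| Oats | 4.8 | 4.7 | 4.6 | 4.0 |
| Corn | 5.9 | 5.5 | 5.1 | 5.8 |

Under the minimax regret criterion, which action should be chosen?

Corn

Column bests: θ=5.9, φ=6.0, ψ=5.2, ω=5.8.
Sorghum regrets: 0.0, 0.0, 1.0, 1.3 → max 1.3
Canola regrets: 1.0, 0.3, 0.0, 1.3 → max 1.3
Soy regrets: 0.5, 1.4, 0.5, 0.8 → max 1.4
Rye regrets: 0.4, 1.4, 0.1, 1.5 → max 1.5
Oats regrets: 1.1, 1.3, 0.6, 1.8 → max 1.8
Corn regrets: 0.0, 0.5, 0.1, 0.0 → max 0.5
Smallest max regret = 0.5 → Corn.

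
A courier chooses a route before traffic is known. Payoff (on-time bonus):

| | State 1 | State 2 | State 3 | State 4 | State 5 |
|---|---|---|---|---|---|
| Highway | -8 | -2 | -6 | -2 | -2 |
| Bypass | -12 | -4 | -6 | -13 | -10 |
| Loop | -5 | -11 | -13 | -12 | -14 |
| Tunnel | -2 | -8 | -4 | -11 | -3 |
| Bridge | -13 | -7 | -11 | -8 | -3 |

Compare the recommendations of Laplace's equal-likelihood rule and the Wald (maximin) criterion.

Row averages: Highway=-4, Bypass=-9, Loop=-11, Tunnel=-5.6, Bridge=-8.4
Highest average = -4 → Highway.
Row minima: Highway=-8, Bypass=-13, Loop=-14, Tunnel=-11, Bridge=-13
Best worst-case = -8 → Highway.

laplace → Highway; maximin → Highway (agree)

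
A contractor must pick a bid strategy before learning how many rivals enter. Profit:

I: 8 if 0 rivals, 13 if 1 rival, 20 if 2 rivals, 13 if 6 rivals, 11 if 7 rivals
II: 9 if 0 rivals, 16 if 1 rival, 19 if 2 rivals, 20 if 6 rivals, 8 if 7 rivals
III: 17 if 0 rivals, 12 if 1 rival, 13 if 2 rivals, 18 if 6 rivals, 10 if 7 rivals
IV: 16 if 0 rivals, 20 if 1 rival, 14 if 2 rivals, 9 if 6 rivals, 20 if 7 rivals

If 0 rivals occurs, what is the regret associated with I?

9

Best payoff under 0 rivals is 17.
Regret = 17 − 8 = 9.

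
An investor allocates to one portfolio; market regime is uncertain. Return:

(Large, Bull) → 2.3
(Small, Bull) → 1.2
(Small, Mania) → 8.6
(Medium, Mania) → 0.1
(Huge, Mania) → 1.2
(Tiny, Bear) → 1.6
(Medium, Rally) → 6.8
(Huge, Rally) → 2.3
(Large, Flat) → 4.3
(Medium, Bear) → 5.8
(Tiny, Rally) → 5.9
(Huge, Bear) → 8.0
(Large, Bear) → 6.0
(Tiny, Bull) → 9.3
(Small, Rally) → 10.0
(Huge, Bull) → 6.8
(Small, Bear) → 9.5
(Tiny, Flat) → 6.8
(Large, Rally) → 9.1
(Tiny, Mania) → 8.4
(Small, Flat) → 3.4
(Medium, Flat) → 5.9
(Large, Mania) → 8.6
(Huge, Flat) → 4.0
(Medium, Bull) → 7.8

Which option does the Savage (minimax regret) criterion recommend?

Column bests: Bear=9.5, Flat=6.8, Bull=9.3, Rally=10.0, Mania=8.6.
Tiny regrets: 7.9, 0.0, 0.0, 4.1, 0.2 → max 7.9
Small regrets: 0.0, 3.4, 8.1, 0.0, 0.0 → max 8.1
Medium regrets: 3.7, 0.9, 1.5, 3.2, 8.5 → max 8.5
Large regrets: 3.5, 2.5, 7.0, 0.9, 0.0 → max 7.0
Huge regrets: 1.5, 2.8, 2.5, 7.7, 7.4 → max 7.7
Smallest max regret = 7.0 → Large.

Large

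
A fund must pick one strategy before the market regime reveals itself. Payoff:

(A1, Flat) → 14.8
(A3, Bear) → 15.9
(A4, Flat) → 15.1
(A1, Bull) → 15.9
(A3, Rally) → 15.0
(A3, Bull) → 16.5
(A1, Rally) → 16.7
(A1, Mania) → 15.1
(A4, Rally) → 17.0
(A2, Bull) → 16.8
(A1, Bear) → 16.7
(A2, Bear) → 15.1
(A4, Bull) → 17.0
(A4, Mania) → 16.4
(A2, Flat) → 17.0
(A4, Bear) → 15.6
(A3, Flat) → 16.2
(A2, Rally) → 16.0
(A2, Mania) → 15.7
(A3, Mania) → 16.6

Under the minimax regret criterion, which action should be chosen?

Column bests: Bear=16.7, Flat=17.0, Bull=17.0, Rally=17.0, Mania=16.6.
A1 regrets: 0.0, 2.2, 1.1, 0.3, 1.5 → max 2.2
A2 regrets: 1.6, 0.0, 0.2, 1.0, 0.9 → max 1.6
A3 regrets: 0.8, 0.8, 0.5, 2.0, 0.0 → max 2.0
A4 regrets: 1.1, 1.9, 0.0, 0.0, 0.2 → max 1.9
Smallest max regret = 1.6 → A2.

A2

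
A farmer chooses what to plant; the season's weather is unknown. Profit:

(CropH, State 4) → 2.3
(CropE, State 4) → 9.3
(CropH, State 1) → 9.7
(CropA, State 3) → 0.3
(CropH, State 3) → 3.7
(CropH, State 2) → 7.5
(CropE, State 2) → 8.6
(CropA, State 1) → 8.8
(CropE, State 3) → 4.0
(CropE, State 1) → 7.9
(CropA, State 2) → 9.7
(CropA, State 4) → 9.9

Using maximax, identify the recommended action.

CropA

Row maxima: CropA=9.9, CropH=9.7, CropE=9.3
Best best-case = 9.9 → CropA.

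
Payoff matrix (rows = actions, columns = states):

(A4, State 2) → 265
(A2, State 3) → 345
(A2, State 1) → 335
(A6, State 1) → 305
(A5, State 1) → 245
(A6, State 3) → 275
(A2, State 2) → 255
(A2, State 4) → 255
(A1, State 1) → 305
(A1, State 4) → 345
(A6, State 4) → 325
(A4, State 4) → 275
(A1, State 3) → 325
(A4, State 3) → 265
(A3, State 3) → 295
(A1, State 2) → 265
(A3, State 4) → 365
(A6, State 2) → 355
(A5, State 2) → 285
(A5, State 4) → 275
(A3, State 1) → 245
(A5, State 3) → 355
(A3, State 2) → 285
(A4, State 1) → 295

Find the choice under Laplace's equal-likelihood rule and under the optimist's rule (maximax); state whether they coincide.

Row averages: A1=310, A2=297.5, A3=297.5, A4=275, A5=290, A6=315
Highest average = 315 → A6.
Row maxima: A1=345, A2=345, A3=365, A4=295, A5=355, A6=355
Best best-case = 365 → A3.

laplace → A6; maximax → A3 (disagree)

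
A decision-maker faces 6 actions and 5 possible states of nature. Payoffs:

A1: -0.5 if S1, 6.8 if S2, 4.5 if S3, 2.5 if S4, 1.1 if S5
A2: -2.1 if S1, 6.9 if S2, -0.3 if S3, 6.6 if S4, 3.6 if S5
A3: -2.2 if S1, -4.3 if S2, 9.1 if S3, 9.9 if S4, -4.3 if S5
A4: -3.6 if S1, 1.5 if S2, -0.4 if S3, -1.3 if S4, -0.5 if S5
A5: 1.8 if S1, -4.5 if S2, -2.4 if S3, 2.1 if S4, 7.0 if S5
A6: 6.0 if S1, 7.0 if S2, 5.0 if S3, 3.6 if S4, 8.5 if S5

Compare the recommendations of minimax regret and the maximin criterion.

Column bests: S1=6.0, S2=7.0, S3=9.1, S4=9.9, S5=8.5.
A1 regrets: 6.5, 0.2, 4.6, 7.4, 7.4 → max 7.4
A2 regrets: 8.1, 0.1, 9.4, 3.3, 4.9 → max 9.4
A3 regrets: 8.2, 11.3, 0.0, 0.0, 12.8 → max 12.8
A4 regrets: 9.6, 5.5, 9.5, 11.2, 9.0 → max 11.2
A5 regrets: 4.2, 11.5, 11.5, 7.8, 1.5 → max 11.5
A6 regrets: 0.0, 0.0, 4.1, 6.3, 0.0 → max 6.3
Smallest max regret = 6.3 → A6.
Row minima: A1=-0.5, A2=-2.1, A3=-4.3, A4=-3.6, A5=-4.5, A6=3.6
Best worst-case = 3.6 → A6.

minimax regret → A6; maximin → A6 (agree)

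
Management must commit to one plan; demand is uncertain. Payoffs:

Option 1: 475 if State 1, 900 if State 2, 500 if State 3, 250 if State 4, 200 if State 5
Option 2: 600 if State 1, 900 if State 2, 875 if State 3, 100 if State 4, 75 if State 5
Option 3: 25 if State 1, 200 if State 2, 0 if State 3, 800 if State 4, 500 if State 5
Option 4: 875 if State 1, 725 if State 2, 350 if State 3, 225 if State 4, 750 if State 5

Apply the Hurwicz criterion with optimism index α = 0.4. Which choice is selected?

Option 4

Option 1: 0.4·900 + 0.6·200 = 480
Option 2: 0.4·900 + 0.6·75 = 405
Option 3: 0.4·800 + 0.6·0 = 320
Option 4: 0.4·875 + 0.6·225 = 485
Highest Hurwicz score = 485 → Option 4.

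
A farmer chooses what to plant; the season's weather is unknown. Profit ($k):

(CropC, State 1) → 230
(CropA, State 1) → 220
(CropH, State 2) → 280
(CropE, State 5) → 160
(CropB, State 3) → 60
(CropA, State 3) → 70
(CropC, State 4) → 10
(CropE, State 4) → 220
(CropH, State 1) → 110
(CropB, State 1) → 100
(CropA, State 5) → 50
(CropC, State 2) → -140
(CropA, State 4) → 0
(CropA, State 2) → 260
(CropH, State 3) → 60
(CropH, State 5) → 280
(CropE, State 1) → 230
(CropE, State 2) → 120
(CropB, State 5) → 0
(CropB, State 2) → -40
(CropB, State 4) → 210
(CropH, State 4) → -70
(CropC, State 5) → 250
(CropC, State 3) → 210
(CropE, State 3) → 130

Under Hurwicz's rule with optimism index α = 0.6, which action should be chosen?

CropC: 0.6·250 + 0.4·(-140) = 94
CropB: 0.6·210 + 0.4·(-40) = 110
CropA: 0.6·260 + 0.4·0 = 156
CropE: 0.6·230 + 0.4·120 = 186
CropH: 0.6·280 + 0.4·(-70) = 140
Highest Hurwicz score = 186 → CropE.

CropE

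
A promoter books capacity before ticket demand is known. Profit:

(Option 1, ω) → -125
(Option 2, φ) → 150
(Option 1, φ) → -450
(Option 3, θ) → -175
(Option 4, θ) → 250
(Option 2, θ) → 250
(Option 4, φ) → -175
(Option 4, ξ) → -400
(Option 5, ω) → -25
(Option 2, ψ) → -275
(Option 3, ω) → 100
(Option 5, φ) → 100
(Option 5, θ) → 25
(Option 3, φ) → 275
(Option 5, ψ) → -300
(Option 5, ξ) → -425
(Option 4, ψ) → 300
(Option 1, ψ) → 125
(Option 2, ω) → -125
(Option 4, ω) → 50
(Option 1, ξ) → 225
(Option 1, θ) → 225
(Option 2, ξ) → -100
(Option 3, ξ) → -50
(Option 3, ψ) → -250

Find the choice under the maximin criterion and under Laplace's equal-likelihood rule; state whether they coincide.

Row minima: Option 1=-450, Option 2=-275, Option 3=-250, Option 4=-400, Option 5=-425
Best worst-case = -250 → Option 3.
Row averages: Option 1=0, Option 2=-20, Option 3=-20, Option 4=5, Option 5=-125
Highest average = 5 → Option 4.

maximin → Option 3; laplace → Option 4 (disagree)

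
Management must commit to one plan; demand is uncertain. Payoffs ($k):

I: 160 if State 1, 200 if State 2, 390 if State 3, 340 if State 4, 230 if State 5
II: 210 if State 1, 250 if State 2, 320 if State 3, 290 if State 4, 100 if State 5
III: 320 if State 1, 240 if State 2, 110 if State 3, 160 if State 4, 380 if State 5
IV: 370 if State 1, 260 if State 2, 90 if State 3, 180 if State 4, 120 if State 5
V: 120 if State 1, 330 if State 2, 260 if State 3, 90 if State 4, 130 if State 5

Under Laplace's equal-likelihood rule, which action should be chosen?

Row averages: I=264, II=234, III=242, IV=204, V=186
Highest average = 264 → I.

I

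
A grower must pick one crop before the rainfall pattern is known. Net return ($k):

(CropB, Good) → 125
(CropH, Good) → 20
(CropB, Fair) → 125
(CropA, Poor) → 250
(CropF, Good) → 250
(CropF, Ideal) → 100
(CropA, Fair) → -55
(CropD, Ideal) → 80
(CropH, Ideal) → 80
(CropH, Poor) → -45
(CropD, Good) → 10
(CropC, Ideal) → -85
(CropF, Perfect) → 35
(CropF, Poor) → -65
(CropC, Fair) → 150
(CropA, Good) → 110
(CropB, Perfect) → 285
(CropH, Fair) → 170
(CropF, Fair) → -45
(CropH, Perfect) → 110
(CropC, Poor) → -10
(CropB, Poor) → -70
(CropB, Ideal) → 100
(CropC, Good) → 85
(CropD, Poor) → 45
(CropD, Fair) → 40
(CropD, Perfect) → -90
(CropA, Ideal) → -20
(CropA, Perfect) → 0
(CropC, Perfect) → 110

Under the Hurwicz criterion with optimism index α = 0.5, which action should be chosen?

CropD: 0.5·80 + 0.5·(-90) = -5
CropA: 0.5·250 + 0.5·(-55) = 97.5
CropB: 0.5·285 + 0.5·(-70) = 107.5
CropF: 0.5·250 + 0.5·(-65) = 92.5
CropC: 0.5·150 + 0.5·(-85) = 32.5
CropH: 0.5·170 + 0.5·(-45) = 62.5
Highest Hurwicz score = 107.5 → CropB.

CropB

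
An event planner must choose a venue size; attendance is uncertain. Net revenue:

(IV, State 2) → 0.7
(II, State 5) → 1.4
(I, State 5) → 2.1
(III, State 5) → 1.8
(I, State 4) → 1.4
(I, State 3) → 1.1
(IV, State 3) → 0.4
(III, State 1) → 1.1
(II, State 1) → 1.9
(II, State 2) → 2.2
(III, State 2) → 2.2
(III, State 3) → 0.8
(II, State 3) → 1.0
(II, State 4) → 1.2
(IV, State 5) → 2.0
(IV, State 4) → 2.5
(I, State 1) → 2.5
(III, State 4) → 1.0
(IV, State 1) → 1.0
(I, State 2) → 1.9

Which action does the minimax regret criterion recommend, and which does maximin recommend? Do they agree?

Column bests: State 1=2.5, State 2=2.2, State 3=1.1, State 4=2.5, State 5=2.1.
I regrets: 0.0, 0.3, 0.0, 1.1, 0.0 → max 1.1
II regrets: 0.6, 0.0, 0.1, 1.3, 0.7 → max 1.3
III regrets: 1.4, 0.0, 0.3, 1.5, 0.3 → max 1.5
IV regrets: 1.5, 1.5, 0.7, 0.0, 0.1 → max 1.5
Smallest max regret = 1.1 → I.
Row minima: I=1.1, II=1.0, III=0.8, IV=0.4
Best worst-case = 1.1 → I.

minimax regret → I; maximin → I (agree)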